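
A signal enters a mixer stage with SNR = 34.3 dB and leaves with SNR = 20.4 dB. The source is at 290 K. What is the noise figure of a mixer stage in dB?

13.9 dB

NF (dB) = SNR_in(dB) − SNR_out(dB) when the source is at T₀
NF = 34.3 − 20.4 = 13.9 dB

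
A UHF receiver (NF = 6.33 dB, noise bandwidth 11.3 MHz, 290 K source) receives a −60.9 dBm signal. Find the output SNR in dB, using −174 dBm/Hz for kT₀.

36.2 dB

Noise floor: N = −174 + 10 log₁₀(B) + NF
10 log₁₀(1.13×10⁷) = 70.53 dB
N = −174 + 70.53 + 6.33 = −97.14 dBm
SNR = P_sig − N = −60.9 − (−97.14) = 36.24 dB → 36.2 dB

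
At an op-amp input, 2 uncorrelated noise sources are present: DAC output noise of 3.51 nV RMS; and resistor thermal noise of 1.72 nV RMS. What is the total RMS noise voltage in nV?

3.91 nV

Uncorrelated sources add in power (mean-square): V_tot = √(ΣV_i²)
V_tot = √[(3.51×10⁻⁹)² + (1.72×10⁻⁹)²] = 3.91×10⁻⁹ V = 3.91 nV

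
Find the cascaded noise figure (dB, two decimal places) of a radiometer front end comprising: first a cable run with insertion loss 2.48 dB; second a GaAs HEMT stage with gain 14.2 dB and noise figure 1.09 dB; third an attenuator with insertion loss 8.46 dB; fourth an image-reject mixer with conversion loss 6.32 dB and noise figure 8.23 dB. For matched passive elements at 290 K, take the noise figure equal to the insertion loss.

Convert to linear (a loss of L dB is a gain of −L dB): F_i = 10^(NF_i/10), G_i = 10^(G_i,dB/10)
  Stage 1: F_1 = 10^(2.48/10) = 1.770, G_1 = 10^(−2.48/10) = 0.5649
  Stage 2: F_2 = 10^(1.09/10) = 1.285, G_2 = 10^(14.2/10) = 26.30
  Stage 3: F_3 = 10^(8.46/10) = 7.015, G_3 = 10^(−8.46/10) = 0.1426
  Stage 4: F_4 = 10^(8.23/10) = 6.653, G_4 = 10^(−6.32/10) = 0.2333
Friis cascade:
  F = 1.770 + (1.285 − 1)/0.5649 + (7.015 − 1)/14.86 + (6.653 − 1)/2.118 = 5.348
NF = 10 log₁₀(5.348) = 7.28 dB

7.28 dB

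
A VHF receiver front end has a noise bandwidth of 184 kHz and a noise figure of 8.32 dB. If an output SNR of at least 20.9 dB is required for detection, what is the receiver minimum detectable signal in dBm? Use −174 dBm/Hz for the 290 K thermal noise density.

Sensitivity = −174 + 10 log₁₀(B) + NF + SNR_min
= −174 + 52.65 + 8.32 + 20.9
= −92.13 dBm → −92.1 dBm

−92.1 dBm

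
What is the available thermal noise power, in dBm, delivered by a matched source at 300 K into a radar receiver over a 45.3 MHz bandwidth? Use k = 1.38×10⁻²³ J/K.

−97.3 dBm

P_n = kTB = 1.38×10⁻²³ × 300 × 4.53×10⁷ = 1.88×10⁻¹³ W
In dBm: 10 log₁₀(1.88×10⁻¹³ / 10⁻³) = −97.3 dBm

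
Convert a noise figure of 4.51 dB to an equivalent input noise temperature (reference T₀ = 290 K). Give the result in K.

529 K

F = 10^(4.51/10) = 2.82488
T_e = (F − 1)·T₀ = (2.82488 − 1) × 290 = 529 K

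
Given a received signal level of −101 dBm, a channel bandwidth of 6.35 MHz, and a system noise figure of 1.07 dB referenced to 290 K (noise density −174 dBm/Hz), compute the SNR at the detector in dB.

3.9 dB

Noise floor: N = −174 + 10 log₁₀(B) + NF
10 log₁₀(6.35×10⁶) = 68.03 dB
N = −174 + 68.03 + 1.07 = −104.90 dBm
SNR = P_sig − N = −101 − (−104.90) = 3.90 dB → 3.9 dB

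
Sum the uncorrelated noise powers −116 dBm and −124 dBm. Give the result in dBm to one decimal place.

−115.4 dBm

Convert to linear, add, convert back:
P₁ = 2.51×10⁻¹⁵ W, P₂ = 3.98×10⁻¹⁶ W
P_tot = 2.91×10⁻¹⁵ W → 10 log₁₀(P_tot / 10⁻³) = −115.4 dBm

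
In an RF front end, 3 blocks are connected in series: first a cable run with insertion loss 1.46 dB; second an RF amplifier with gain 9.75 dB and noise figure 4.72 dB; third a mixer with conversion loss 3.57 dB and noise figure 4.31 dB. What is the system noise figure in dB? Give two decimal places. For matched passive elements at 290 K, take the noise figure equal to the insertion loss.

Convert to linear (a loss of L dB is a gain of −L dB): F_i = 10^(NF_i/10), G_i = 10^(G_i,dB/10)
  Stage 1: F_1 = 10^(1.46/10) = 1.400, G_1 = 10^(−1.46/10) = 0.7145
  Stage 2: F_2 = 10^(4.72/10) = 2.965, G_2 = 10^(9.75/10) = 9.441
  Stage 3: F_3 = 10^(4.31/10) = 2.698, G_3 = 10^(−3.57/10) = 0.4395
Friis cascade:
  F = 1.400 + (2.965 − 1)/0.7145 + (2.698 − 1)/6.745 = 4.401
NF = 10 log₁₀(4.401) = 6.44 dB

6.44 dB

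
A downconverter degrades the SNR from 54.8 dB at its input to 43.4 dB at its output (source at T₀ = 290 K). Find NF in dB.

11.4 dB

NF (dB) = SNR_in(dB) − SNR_out(dB) when the source is at T₀
NF = 54.8 − 43.4 = 11.4 dB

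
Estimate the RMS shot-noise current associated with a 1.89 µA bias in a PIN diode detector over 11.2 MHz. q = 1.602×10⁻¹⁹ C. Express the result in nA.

2.60 nA

I_n = √(2qI·B)
2qI·B = 2 × 1.602×10⁻¹⁹ × 1.89×10⁻⁶ × 1.12×10⁷ = 6.78×10⁻¹⁸ A²
I_n = √(6.78×10⁻¹⁸) = 2.60×10⁻⁹ A = 2.60 nA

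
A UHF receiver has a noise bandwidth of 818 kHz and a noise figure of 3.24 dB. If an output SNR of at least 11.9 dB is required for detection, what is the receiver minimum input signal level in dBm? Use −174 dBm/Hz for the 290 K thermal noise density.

−99.7 dBm

Sensitivity = −174 + 10 log₁₀(B) + NF + SNR_min
= −174 + 59.13 + 3.24 + 11.9
= −99.73 dBm → −99.7 dBm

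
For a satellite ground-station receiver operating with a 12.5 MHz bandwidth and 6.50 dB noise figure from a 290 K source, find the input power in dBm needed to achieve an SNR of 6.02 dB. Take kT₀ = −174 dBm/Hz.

−90.5 dBm

Sensitivity = −174 + 10 log₁₀(B) + NF + SNR_min
= −174 + 70.97 + 6.50 + 6.02
= −90.51 dBm → −90.5 dBm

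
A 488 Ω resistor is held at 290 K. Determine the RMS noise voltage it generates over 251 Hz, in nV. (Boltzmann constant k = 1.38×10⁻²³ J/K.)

44.3 nV

V_n = √(4kTRB)
4kTRB = 4 × 1.38×10⁻²³ × 290 × 4.88×10² × 2.51×10² = 1.96×10⁻¹⁵ V²
V_n = √(1.96×10⁻¹⁵) = 4.43×10⁻⁸ V = 44.3 nV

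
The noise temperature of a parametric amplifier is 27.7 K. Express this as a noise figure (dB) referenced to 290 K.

0.396 dB

F = 1 + T_e/T₀ = 1 + 27.7/290 = 1.09552
NF = 10 log₁₀(1.09552) = 0.396 dB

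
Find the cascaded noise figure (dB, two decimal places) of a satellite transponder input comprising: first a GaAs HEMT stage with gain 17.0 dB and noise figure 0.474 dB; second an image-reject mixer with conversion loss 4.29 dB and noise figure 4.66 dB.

0.62 dB

Convert to linear (a loss of L dB is a gain of −L dB): F_i = 10^(NF_i/10), G_i = 10^(G_i,dB/10)
  Stage 1: F_1 = 10^(0.474/10) = 1.115, G_1 = 10^(17.0/10) = 50.12
  Stage 2: F_2 = 10^(4.66/10) = 2.924, G_2 = 10^(−4.29/10) = 0.3724
Friis cascade:
  F = 1.115 + (2.924 − 1)/50.12 = 1.154
NF = 10 log₁₀(1.154) = 0.62 dB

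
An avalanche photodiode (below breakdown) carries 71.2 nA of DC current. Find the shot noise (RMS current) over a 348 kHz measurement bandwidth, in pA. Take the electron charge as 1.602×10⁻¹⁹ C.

89.1 pA

I_n = √(2qI·B)
2qI·B = 2 × 1.602×10⁻¹⁹ × 7.12×10⁻⁸ × 3.48×10⁵ = 7.94×10⁻²¹ A²
I_n = √(7.94×10⁻²¹) = 8.91×10⁻¹¹ A = 89.1 pA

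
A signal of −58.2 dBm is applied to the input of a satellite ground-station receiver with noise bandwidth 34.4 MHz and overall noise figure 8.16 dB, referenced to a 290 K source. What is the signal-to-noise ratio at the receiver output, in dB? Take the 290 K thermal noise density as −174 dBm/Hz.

32.3 dB

Noise floor: N = −174 + 10 log₁₀(B) + NF
10 log₁₀(3.44×10⁷) = 75.37 dB
N = −174 + 75.37 + 8.16 = −90.47 dBm
SNR = P_sig − N = −58.2 − (−90.47) = 32.27 dB → 32.3 dB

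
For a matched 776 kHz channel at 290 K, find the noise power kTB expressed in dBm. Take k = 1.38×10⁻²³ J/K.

P_n = kTB = 1.38×10⁻²³ × 290 × 7.76×10⁵ = 3.11×10⁻¹⁵ W
In dBm: 10 log₁₀(3.11×10⁻¹⁵ / 10⁻³) = −115.1 dBm

−115.1 dBm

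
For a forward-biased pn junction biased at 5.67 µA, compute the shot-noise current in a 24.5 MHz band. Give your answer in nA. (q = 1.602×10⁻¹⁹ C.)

I_n = √(2qI·B)
2qI·B = 2 × 1.602×10⁻¹⁹ × 5.67×10⁻⁶ × 2.45×10⁷ = 4.45×10⁻¹⁷ A²
I_n = √(4.45×10⁻¹⁷) = 6.67×10⁻⁹ A = 6.67 nA

6.67 nA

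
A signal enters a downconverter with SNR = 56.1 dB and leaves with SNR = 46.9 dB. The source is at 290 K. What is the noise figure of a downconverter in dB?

9.2 dB

NF (dB) = SNR_in(dB) − SNR_out(dB) when the source is at T₀
NF = 56.1 − 46.9 = 9.2 dB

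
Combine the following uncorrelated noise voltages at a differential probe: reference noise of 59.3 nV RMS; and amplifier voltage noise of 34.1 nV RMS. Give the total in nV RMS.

Uncorrelated sources add in power (mean-square): V_tot = √(ΣV_i²)
V_tot = √[(5.93×10⁻⁸)² + (3.41×10⁻⁸)²] = 6.84×10⁻⁸ V = 68.4 nV

68.4 nV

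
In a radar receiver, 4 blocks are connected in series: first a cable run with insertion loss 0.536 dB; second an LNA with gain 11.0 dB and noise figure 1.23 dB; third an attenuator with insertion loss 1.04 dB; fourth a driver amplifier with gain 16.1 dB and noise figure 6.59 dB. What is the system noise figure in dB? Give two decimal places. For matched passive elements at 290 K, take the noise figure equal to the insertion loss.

Convert to linear (a loss of L dB is a gain of −L dB): F_i = 10^(NF_i/10), G_i = 10^(G_i,dB/10)
  Stage 1: F_1 = 10^(0.536/10) = 1.131, G_1 = 10^(−0.536/10) = 0.8839
  Stage 2: F_2 = 10^(1.23/10) = 1.327, G_2 = 10^(11.0/10) = 12.59
  Stage 3: F_3 = 10^(1.04/10) = 1.271, G_3 = 10^(−1.04/10) = 0.7870
  Stage 4: F_4 = 10^(6.59/10) = 4.560, G_4 = 10^(16.1/10) = 40.74
Friis cascade:
  F = 1.131 + (1.327 − 1)/0.8839 + (1.271 − 1)/11.13 + (4.560 − 1)/8.758 = 1.933
NF = 10 log₁₀(1.933) = 2.86 dB

2.86 dB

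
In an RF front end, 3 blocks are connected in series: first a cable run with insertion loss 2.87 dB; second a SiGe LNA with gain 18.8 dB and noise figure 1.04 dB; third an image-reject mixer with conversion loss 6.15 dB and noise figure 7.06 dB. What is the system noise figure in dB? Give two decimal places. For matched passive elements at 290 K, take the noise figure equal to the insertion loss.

Convert to linear (a loss of L dB is a gain of −L dB): F_i = 10^(NF_i/10), G_i = 10^(G_i,dB/10)
  Stage 1: F_1 = 10^(2.87/10) = 1.936, G_1 = 10^(−2.87/10) = 0.5164
  Stage 2: F_2 = 10^(1.04/10) = 1.271, G_2 = 10^(18.8/10) = 75.86
  Stage 3: F_3 = 10^(7.06/10) = 5.082, G_3 = 10^(−6.15/10) = 0.2427
Friis cascade:
  F = 1.936 + (1.271 − 1)/0.5164 + (5.082 − 1)/39.17 = 2.565
NF = 10 log₁₀(2.565) = 4.09 dB

4.09 dB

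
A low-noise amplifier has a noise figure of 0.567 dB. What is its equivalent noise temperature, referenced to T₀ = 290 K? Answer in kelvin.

40.4 K

F = 10^(0.567/10) = 1.13946
T_e = (F − 1)·T₀ = (1.13946 − 1) × 290 = 40.4 K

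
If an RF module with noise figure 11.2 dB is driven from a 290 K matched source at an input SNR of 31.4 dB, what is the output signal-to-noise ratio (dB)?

20.2 dB

By definition F = SNR_in/SNR_out, so in dB: SNR_out = SNR_in − NF
SNR_out = 31.4 − 11.2 = 20.2 dB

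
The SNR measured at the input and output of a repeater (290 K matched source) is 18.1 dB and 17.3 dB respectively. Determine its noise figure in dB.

NF (dB) = SNR_in(dB) − SNR_out(dB) when the source is at T₀
NF = 18.1 − 17.3 = 0.8 dB

0.8 dB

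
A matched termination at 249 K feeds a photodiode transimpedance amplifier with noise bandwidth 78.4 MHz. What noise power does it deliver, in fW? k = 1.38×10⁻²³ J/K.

P_n = kTB = 1.38×10⁻²³ × 249 × 7.84×10⁷ = 2.69×10⁻¹³ W = 269 fW

269 fW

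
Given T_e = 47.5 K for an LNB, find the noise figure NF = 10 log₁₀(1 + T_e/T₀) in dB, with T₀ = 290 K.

F = 1 + T_e/T₀ = 1 + 47.5/290 = 1.16379
NF = 10 log₁₀(1.16379) = 0.659 dB

0.659 dB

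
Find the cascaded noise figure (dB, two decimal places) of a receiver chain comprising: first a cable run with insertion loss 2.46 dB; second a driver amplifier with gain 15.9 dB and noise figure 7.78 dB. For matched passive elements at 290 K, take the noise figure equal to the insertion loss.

Convert to linear (a loss of L dB is a gain of −L dB): F_i = 10^(NF_i/10), G_i = 10^(G_i,dB/10)
  Stage 1: F_1 = 10^(2.46/10) = 1.762, G_1 = 10^(−2.46/10) = 0.5675
  Stage 2: F_2 = 10^(7.78/10) = 5.998, G_2 = 10^(15.9/10) = 38.90
Friis cascade:
  F = 1.762 + (5.998 − 1)/0.5675 = 10.57
NF = 10 log₁₀(10.57) = 10.24 dB

10.24 dB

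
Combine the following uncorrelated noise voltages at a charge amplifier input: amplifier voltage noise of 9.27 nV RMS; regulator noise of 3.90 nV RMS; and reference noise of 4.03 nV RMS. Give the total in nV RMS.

Uncorrelated sources add in power (mean-square): V_tot = √(ΣV_i²)
V_tot = √[(9.27×10⁻⁹)² + (3.90×10⁻⁹)² + (4.03×10⁻⁹)²] = 1.08×10⁻⁸ V = 10.8 nV

10.8 nV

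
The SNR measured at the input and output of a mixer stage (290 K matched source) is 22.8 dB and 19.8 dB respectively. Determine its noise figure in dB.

NF (dB) = SNR_in(dB) − SNR_out(dB) when the source is at T₀
NF = 22.8 − 19.8 = 3.0 dB

3.0 dB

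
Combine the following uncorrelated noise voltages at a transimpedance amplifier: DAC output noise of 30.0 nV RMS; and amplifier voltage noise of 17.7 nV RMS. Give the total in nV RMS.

34.8 nV

Uncorrelated sources add in power (mean-square): V_tot = √(ΣV_i²)
V_tot = √[(3.00×10⁻⁸)² + (1.77×10⁻⁸)²] = 3.48×10⁻⁸ V = 34.8 nV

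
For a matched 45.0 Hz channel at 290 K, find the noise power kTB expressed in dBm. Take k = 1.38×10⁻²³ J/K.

−157.4 dBm

P_n = kTB = 1.38×10⁻²³ × 290 × 4.50×10¹ = 1.80×10⁻¹⁹ W
In dBm: 10 log₁₀(1.80×10⁻¹⁹ / 10⁻³) = −157.4 dBm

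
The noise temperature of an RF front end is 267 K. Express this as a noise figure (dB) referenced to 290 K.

2.83 dB

F = 1 + T_e/T₀ = 1 + 267/290 = 1.92069
NF = 10 log₁₀(1.92069) = 2.83 dB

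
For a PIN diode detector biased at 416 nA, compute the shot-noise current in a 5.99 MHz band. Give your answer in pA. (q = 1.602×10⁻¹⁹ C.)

I_n = √(2qI·B)
2qI·B = 2 × 1.602×10⁻¹⁹ × 4.16×10⁻⁷ × 5.99×10⁶ = 7.98×10⁻¹⁹ A²
I_n = √(7.98×10⁻¹⁹) = 8.94×10⁻¹⁰ A = 894 pA

894 pA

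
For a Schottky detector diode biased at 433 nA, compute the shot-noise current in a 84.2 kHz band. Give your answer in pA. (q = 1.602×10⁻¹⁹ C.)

108 pA

I_n = √(2qI·B)
2qI·B = 2 × 1.602×10⁻¹⁹ × 4.33×10⁻⁷ × 8.42×10⁴ = 1.17×10⁻²⁰ A²
I_n = √(1.17×10⁻²⁰) = 1.08×10⁻¹⁰ A = 108 pA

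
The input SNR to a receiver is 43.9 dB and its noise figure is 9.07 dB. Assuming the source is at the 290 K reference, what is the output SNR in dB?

34.83 dB

By definition F = SNR_in/SNR_out, so in dB: SNR_out = SNR_in − NF
SNR_out = 43.9 − 9.07 = 34.83 dB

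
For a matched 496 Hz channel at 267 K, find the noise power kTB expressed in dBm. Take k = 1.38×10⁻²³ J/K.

−147.4 dBm

P_n = kTB = 1.38×10⁻²³ × 267 × 4.96×10² = 1.83×10⁻¹⁸ W
In dBm: 10 log₁₀(1.83×10⁻¹⁸ / 10⁻³) = −147.4 dBm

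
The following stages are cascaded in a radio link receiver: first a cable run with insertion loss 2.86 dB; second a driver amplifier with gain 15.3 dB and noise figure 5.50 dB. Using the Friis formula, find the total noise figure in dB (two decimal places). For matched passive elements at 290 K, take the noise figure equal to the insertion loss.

Convert to linear (a loss of L dB is a gain of −L dB): F_i = 10^(NF_i/10), G_i = 10^(G_i,dB/10)
  Stage 1: F_1 = 10^(2.86/10) = 1.932, G_1 = 10^(−2.86/10) = 0.5176
  Stage 2: F_2 = 10^(5.50/10) = 3.548, G_2 = 10^(15.3/10) = 33.88
Friis cascade:
  F = 1.932 + (3.548 − 1)/0.5176 = 6.855
NF = 10 log₁₀(6.855) = 8.36 dB

8.36 dB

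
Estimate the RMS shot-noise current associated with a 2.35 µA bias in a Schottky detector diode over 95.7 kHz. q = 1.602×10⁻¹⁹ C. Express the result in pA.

I_n = √(2qI·B)
2qI·B = 2 × 1.602×10⁻¹⁹ × 2.35×10⁻⁶ × 9.57×10⁴ = 7.21×10⁻²⁰ A²
I_n = √(7.21×10⁻²⁰) = 2.68×10⁻¹⁰ A = 268 pA

268 pA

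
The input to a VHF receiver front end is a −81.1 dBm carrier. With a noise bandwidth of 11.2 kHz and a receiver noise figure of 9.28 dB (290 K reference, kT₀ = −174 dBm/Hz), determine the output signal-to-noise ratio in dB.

43.1 dB

Noise floor: N = −174 + 10 log₁₀(B) + NF
10 log₁₀(1.12×10⁴) = 40.49 dB
N = −174 + 40.49 + 9.28 = −124.23 dBm
SNR = P_sig − N = −81.1 − (−124.23) = 43.13 dB → 43.1 dB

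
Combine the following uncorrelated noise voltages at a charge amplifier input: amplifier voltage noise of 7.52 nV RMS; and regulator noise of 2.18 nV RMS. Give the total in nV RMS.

Uncorrelated sources add in power (mean-square): V_tot = √(ΣV_i²)
V_tot = √[(7.52×10⁻⁹)² + (2.18×10⁻⁹)²] = 7.83×10⁻⁹ V = 7.83 nV

7.83 nV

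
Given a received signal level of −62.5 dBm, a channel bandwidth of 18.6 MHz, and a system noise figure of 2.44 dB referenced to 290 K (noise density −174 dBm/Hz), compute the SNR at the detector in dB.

Noise floor: N = −174 + 10 log₁₀(B) + NF
10 log₁₀(1.86×10⁷) = 72.7 dB
N = −174 + 72.7 + 2.44 = −98.86 dBm
SNR = P_sig − N = −62.5 − (−98.86) = 36.36 dB → 36.4 dB

36.4 dB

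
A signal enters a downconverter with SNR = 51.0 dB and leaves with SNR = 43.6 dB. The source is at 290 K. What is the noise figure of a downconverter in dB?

NF (dB) = SNR_in(dB) − SNR_out(dB) when the source is at T₀
NF = 51.0 − 43.6 = 7.4 dB

7.4 dB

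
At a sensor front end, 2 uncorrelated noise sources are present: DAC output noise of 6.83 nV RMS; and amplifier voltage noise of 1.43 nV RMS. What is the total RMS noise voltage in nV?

Uncorrelated sources add in power (mean-square): V_tot = √(ΣV_i²)
V_tot = √[(6.83×10⁻⁹)² + (1.43×10⁻⁹)²] = 6.98×10⁻⁹ V = 6.98 nV

6.98 nV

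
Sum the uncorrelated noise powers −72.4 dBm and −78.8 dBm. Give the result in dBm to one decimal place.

Convert to linear, add, convert back:
P₁ = 5.75×10⁻¹¹ W, P₂ = 1.32×10⁻¹¹ W
P_tot = 7.07×10⁻¹¹ W → 10 log₁₀(P_tot / 10⁻³) = −71.5 dBm

−71.5 dBm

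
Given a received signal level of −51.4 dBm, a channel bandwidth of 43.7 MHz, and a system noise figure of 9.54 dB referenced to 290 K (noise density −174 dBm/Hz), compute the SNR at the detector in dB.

36.7 dB

Noise floor: N = −174 + 10 log₁₀(B) + NF
10 log₁₀(4.37×10⁷) = 76.4 dB
N = −174 + 76.4 + 9.54 = −88.06 dBm
SNR = P_sig − N = −51.4 − (−88.06) = 36.66 dB → 36.7 dB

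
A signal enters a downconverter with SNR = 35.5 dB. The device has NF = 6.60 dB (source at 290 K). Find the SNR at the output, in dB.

By definition F = SNR_in/SNR_out, so in dB: SNR_out = SNR_in − NF
SNR_out = 35.5 − 6.60 = 28.90 dB

28.90 dB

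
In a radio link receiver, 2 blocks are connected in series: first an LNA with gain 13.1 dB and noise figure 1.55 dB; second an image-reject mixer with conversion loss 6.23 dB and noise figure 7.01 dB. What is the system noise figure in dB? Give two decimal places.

Convert to linear (a loss of L dB is a gain of −L dB): F_i = 10^(NF_i/10), G_i = 10^(G_i,dB/10)
  Stage 1: F_1 = 10^(1.55/10) = 1.429, G_1 = 10^(13.1/10) = 20.42
  Stage 2: F_2 = 10^(7.01/10) = 5.023, G_2 = 10^(−6.23/10) = 0.2382
Friis cascade:
  F = 1.429 + (5.023 − 1)/20.42 = 1.626
NF = 10 log₁₀(1.626) = 2.11 dB

2.11 dB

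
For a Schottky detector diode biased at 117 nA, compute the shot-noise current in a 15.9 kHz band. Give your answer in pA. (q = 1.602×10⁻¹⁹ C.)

24.4 pA

I_n = √(2qI·B)
2qI·B = 2 × 1.602×10⁻¹⁹ × 1.17×10⁻⁷ × 1.59×10⁴ = 5.96×10⁻²² A²
I_n = √(5.96×10⁻²²) = 2.44×10⁻¹¹ A = 24.4 pA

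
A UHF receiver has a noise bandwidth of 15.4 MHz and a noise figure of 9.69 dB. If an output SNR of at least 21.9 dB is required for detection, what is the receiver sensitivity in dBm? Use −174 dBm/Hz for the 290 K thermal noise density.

Sensitivity = −174 + 10 log₁₀(B) + NF + SNR_min
= −174 + 71.88 + 9.69 + 21.9
= −70.53 dBm → −70.5 dBm

−70.5 dBm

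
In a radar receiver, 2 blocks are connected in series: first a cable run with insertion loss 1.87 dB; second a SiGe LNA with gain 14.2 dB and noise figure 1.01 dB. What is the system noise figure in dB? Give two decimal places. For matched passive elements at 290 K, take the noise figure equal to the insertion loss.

Convert to linear (a loss of L dB is a gain of −L dB): F_i = 10^(NF_i/10), G_i = 10^(G_i,dB/10)
  Stage 1: F_1 = 10^(1.87/10) = 1.538, G_1 = 10^(−1.87/10) = 0.6501
  Stage 2: F_2 = 10^(1.01/10) = 1.262, G_2 = 10^(14.2/10) = 26.30
Friis cascade:
  F = 1.538 + (1.262 − 1)/0.6501 = 1.941
NF = 10 log₁₀(1.941) = 2.88 dB

2.88 dB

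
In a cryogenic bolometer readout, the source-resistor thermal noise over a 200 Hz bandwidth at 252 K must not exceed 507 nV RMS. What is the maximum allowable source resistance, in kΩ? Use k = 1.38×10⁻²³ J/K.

Johnson–Nyquist: V_n = √(4kTRB) ⇒ R = V_n² / (4kTB)
4kTB = 4 × 1.38×10⁻²³ × 252 × 2.00×10² = 2.78×10⁻¹⁸
R = (5.07×10⁻⁷)² / 2.78×10⁻¹⁸ = 9.24×10⁴ Ω = 92.4 kΩ

92.4 kΩ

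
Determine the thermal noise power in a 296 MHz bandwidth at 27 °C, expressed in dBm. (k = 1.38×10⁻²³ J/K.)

−89.1 dBm

T = 27 °C + 273.15 = 300.15 K
P_n = kTB = 1.38×10⁻²³ × 300.15 × 2.96×10⁸ = 1.23×10⁻¹² W
In dBm: 10 log₁₀(1.23×10⁻¹² / 10⁻³) = −89.1 dBm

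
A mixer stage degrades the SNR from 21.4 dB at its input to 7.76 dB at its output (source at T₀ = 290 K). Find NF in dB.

NF (dB) = SNR_in(dB) − SNR_out(dB) when the source is at T₀
NF = 21.4 − 7.76 = 13.64 dB

13.64 dB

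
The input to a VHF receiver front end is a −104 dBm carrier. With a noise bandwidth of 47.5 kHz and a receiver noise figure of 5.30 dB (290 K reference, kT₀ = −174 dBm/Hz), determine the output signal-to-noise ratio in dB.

Noise floor: N = −174 + 10 log₁₀(B) + NF
10 log₁₀(4.75×10⁴) = 46.77 dB
N = −174 + 46.77 + 5.30 = −121.93 dBm
SNR = P_sig − N = −104 − (−121.93) = 17.93 dB → 17.9 dB

17.9 dB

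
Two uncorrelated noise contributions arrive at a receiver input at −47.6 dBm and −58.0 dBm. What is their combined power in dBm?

Convert to linear, add, convert back:
P₁ = 1.74×10⁻⁸ W, P₂ = 1.58×10⁻⁹ W
P_tot = 1.90×10⁻⁸ W → 10 log₁₀(P_tot / 10⁻³) = −47.2 dBm

−47.2 dBm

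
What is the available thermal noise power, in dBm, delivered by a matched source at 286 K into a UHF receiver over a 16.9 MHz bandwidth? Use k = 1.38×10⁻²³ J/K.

P_n = kTB = 1.38×10⁻²³ × 286 × 1.69×10⁷ = 6.67×10⁻¹⁴ W
In dBm: 10 log₁₀(6.67×10⁻¹⁴ / 10⁻³) = −101.8 dBm

−101.8 dBm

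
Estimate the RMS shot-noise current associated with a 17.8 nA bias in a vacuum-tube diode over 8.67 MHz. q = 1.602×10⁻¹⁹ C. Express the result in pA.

222 pA

I_n = √(2qI·B)
2qI·B = 2 × 1.602×10⁻¹⁹ × 1.78×10⁻⁸ × 8.67×10⁶ = 4.94×10⁻²⁰ A²
I_n = √(4.94×10⁻²⁰) = 2.22×10⁻¹⁰ A = 222 pA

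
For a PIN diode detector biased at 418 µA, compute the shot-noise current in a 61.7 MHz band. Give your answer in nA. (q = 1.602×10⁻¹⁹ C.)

90.9 nA

I_n = √(2qI·B)
2qI·B = 2 × 1.602×10⁻¹⁹ × 4.18×10⁻⁴ × 6.17×10⁷ = 8.26×10⁻¹⁵ A²
I_n = √(8.26×10⁻¹⁵) = 9.09×10⁻⁸ A = 90.9 nA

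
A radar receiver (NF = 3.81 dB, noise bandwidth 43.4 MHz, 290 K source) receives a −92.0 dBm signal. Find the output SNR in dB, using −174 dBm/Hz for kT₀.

1.8 dB

Noise floor: N = −174 + 10 log₁₀(B) + NF
10 log₁₀(4.34×10⁷) = 76.37 dB
N = −174 + 76.37 + 3.81 = −93.82 dBm
SNR = P_sig − N = −92.0 − (−93.82) = 1.82 dB → 1.8 dB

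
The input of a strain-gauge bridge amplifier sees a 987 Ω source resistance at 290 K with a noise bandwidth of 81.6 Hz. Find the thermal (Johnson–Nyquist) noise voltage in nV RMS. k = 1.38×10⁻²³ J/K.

35.9 nV

V_n = √(4kTRB)
4kTRB = 4 × 1.38×10⁻²³ × 290 × 9.87×10² × 8.16×10¹ = 1.29×10⁻¹⁵ V²
V_n = √(1.29×10⁻¹⁵) = 3.59×10⁻⁸ V = 35.9 nV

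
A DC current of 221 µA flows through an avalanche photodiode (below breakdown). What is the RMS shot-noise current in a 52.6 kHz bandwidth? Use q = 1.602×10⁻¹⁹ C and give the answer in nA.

1.93 nA

I_n = √(2qI·B)
2qI·B = 2 × 1.602×10⁻¹⁹ × 2.21×10⁻⁴ × 5.26×10⁴ = 3.72×10⁻¹⁸ A²
I_n = √(3.72×10⁻¹⁸) = 1.93×10⁻⁹ A = 1.93 nA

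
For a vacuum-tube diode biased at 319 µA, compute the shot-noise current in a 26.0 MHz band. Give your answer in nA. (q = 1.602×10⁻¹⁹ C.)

51.5 nA

I_n = √(2qI·B)
2qI·B = 2 × 1.602×10⁻¹⁹ × 3.19×10⁻⁴ × 2.60×10⁷ = 2.66×10⁻¹⁵ A²
I_n = √(2.66×10⁻¹⁵) = 5.15×10⁻⁸ A = 51.5 nA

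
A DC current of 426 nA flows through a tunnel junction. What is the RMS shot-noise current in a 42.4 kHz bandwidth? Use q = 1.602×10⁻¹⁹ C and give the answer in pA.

76.1 pA

I_n = √(2qI·B)
2qI·B = 2 × 1.602×10⁻¹⁹ × 4.26×10⁻⁷ × 4.24×10⁴ = 5.79×10⁻²¹ A²
I_n = √(5.79×10⁻²¹) = 7.61×10⁻¹¹ A = 76.1 pA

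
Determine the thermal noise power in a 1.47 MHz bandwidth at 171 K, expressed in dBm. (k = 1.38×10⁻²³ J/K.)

P_n = kTB = 1.38×10⁻²³ × 171 × 1.47×10⁶ = 3.47×10⁻¹⁵ W
In dBm: 10 log₁₀(3.47×10⁻¹⁵ / 10⁻³) = −114.6 dBm

−114.6 dBm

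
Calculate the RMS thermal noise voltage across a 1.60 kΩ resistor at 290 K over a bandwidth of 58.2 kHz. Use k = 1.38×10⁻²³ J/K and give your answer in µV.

1.22 µV

V_n = √(4kTRB)
4kTRB = 4 × 1.38×10⁻²³ × 290 × 1.60×10³ × 5.82×10⁴ = 1.49×10⁻¹² V²
V_n = √(1.49×10⁻¹²) = 1.22×10⁻⁶ V = 1.22 µV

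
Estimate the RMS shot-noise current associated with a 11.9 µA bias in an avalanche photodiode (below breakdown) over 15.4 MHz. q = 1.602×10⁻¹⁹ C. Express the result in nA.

I_n = √(2qI·B)
2qI·B = 2 × 1.602×10⁻¹⁹ × 1.19×10⁻⁵ × 1.54×10⁷ = 5.87×10⁻¹⁷ A²
I_n = √(5.87×10⁻¹⁷) = 7.66×10⁻⁹ A = 7.66 nA

7.66 nA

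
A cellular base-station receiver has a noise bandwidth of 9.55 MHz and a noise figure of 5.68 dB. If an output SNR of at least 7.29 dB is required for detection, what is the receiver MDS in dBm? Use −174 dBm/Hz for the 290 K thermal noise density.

−91.2 dBm

Sensitivity = −174 + 10 log₁₀(B) + NF + SNR_min
= −174 + 69.8 + 5.68 + 7.29
= −91.23 dBm → −91.2 dBm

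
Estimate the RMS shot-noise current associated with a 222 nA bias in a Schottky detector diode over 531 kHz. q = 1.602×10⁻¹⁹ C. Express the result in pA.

I_n = √(2qI·B)
2qI·B = 2 × 1.602×10⁻¹⁹ × 2.22×10⁻⁷ × 5.31×10⁵ = 3.78×10⁻²⁰ A²
I_n = √(3.78×10⁻²⁰) = 1.94×10⁻¹⁰ A = 194 pA

194 pA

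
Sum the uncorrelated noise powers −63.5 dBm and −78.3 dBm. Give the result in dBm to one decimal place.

Convert to linear, add, convert back:
P₁ = 4.47×10⁻¹⁰ W, P₂ = 1.48×10⁻¹¹ W
P_tot = 4.61×10⁻¹⁰ W → 10 log₁₀(P_tot / 10⁻³) = −63.4 dBm

−63.4 dBm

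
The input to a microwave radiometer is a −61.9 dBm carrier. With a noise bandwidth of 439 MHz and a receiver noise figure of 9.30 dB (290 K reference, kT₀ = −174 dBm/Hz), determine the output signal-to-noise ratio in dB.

16.4 dB

Noise floor: N = −174 + 10 log₁₀(B) + NF
10 log₁₀(4.39×10⁸) = 86.42 dB
N = −174 + 86.42 + 9.30 = −78.28 dBm
SNR = P_sig − N = −61.9 − (−78.28) = 16.38 dB → 16.4 dB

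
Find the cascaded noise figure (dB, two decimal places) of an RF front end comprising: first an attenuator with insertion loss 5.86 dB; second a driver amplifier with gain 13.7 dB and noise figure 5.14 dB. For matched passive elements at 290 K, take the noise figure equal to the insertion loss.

11.00 dB

Convert to linear (a loss of L dB is a gain of −L dB): F_i = 10^(NF_i/10), G_i = 10^(G_i,dB/10)
  Stage 1: F_1 = 10^(5.86/10) = 3.855, G_1 = 10^(−5.86/10) = 0.2594
  Stage 2: F_2 = 10^(5.14/10) = 3.266, G_2 = 10^(13.7/10) = 23.44
Friis cascade:
  F = 3.855 + (3.266 − 1)/0.2594 = 12.59
NF = 10 log₁₀(12.59) = 11.00 dB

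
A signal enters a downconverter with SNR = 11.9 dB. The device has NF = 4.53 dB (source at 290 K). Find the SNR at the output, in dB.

By definition F = SNR_in/SNR_out, so in dB: SNR_out = SNR_in − NF
SNR_out = 11.9 − 4.53 = 7.37 dB

7.37 dB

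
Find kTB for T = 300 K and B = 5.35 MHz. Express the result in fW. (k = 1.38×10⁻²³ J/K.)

22.1 fW

P_n = kTB = 1.38×10⁻²³ × 300 × 5.35×10⁶ = 2.21×10⁻¹⁴ W = 22.1 fW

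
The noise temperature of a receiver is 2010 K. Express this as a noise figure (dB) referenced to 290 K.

F = 1 + T_e/T₀ = 1 + 2010/290 = 7.93103
NF = 10 log₁₀(7.93103) = 8.99 dB

8.99 dB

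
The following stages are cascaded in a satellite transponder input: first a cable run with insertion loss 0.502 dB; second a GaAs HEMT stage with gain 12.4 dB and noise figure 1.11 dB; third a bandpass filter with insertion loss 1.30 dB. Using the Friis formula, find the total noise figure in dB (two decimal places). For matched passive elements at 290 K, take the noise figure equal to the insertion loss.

Convert to linear (a loss of L dB is a gain of −L dB): F_i = 10^(NF_i/10), G_i = 10^(G_i,dB/10)
  Stage 1: F_1 = 10^(0.502/10) = 1.123, G_1 = 10^(−0.502/10) = 0.8908
  Stage 2: F_2 = 10^(1.11/10) = 1.291, G_2 = 10^(12.4/10) = 17.38
  Stage 3: F_3 = 10^(1.30/10) = 1.349, G_3 = 10^(−1.30/10) = 0.7413
Friis cascade:
  F = 1.123 + (1.291 − 1)/0.8908 + (1.349 − 1)/15.48 = 1.472
NF = 10 log₁₀(1.472) = 1.68 dB

1.68 dB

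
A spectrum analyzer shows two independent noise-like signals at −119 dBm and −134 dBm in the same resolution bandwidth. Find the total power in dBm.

Convert to linear, add, convert back:
P₁ = 1.26×10⁻¹⁵ W, P₂ = 3.98×10⁻¹⁷ W
P_tot = 1.30×10⁻¹⁵ W → 10 log₁₀(P_tot / 10⁻³) = −118.9 dBm

−118.9 dBm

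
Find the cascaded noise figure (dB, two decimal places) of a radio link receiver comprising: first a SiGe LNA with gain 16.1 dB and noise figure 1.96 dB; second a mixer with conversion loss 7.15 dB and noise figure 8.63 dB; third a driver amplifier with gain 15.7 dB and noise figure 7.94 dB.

3.78 dB

Convert to linear (a loss of L dB is a gain of −L dB): F_i = 10^(NF_i/10), G_i = 10^(G_i,dB/10)
  Stage 1: F_1 = 10^(1.96/10) = 1.570, G_1 = 10^(16.1/10) = 40.74
  Stage 2: F_2 = 10^(8.63/10) = 7.295, G_2 = 10^(−7.15/10) = 0.1928
  Stage 3: F_3 = 10^(7.94/10) = 6.223, G_3 = 10^(15.7/10) = 37.15
Friis cascade:
  F = 1.570 + (7.295 − 1)/40.74 + (6.223 − 1)/7.852 = 2.390
NF = 10 log₁₀(2.390) = 3.78 dB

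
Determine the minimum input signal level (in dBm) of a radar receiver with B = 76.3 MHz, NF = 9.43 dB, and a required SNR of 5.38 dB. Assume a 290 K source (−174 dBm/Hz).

Sensitivity = −174 + 10 log₁₀(B) + NF + SNR_min
= −174 + 78.83 + 9.43 + 5.38
= −80.36 dBm → −80.4 dBm

−80.4 dBm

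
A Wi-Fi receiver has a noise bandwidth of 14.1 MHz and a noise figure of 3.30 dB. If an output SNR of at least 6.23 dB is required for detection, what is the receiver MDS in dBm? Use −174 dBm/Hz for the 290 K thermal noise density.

−93.0 dBm

Sensitivity = −174 + 10 log₁₀(B) + NF + SNR_min
= −174 + 71.49 + 3.30 + 6.23
= −92.98 dBm → −93.0 dBm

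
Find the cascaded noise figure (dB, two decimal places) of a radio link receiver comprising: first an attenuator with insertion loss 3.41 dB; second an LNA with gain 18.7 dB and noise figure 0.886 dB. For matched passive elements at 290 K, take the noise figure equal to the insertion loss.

Convert to linear (a loss of L dB is a gain of −L dB): F_i = 10^(NF_i/10), G_i = 10^(G_i,dB/10)
  Stage 1: F_1 = 10^(3.41/10) = 2.193, G_1 = 10^(−3.41/10) = 0.4560
  Stage 2: F_2 = 10^(0.886/10) = 1.226, G_2 = 10^(18.7/10) = 74.13
Friis cascade:
  F = 2.193 + (1.226 − 1)/0.4560 = 2.689
NF = 10 log₁₀(2.689) = 4.30 dB

4.30 dB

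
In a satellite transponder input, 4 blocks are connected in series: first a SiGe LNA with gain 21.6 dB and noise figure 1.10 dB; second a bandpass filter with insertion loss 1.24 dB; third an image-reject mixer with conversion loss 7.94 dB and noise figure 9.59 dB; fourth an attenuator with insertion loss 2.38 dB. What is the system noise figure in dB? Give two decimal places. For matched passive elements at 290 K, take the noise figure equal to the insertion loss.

Convert to linear (a loss of L dB is a gain of −L dB): F_i = 10^(NF_i/10), G_i = 10^(G_i,dB/10)
  Stage 1: F_1 = 10^(1.10/10) = 1.288, G_1 = 10^(21.6/10) = 144.5
  Stage 2: F_2 = 10^(1.24/10) = 1.330, G_2 = 10^(−1.24/10) = 0.7516
  Stage 3: F_3 = 10^(9.59/10) = 9.099, G_3 = 10^(−7.94/10) = 0.1607
  Stage 4: F_4 = 10^(2.38/10) = 1.730, G_4 = 10^(−2.38/10) = 0.5781
Friis cascade:
  F = 1.288 + (1.330 − 1)/144.5 + (9.099 − 1)/108.6 + (1.730 − 1)/17.46 = 1.407
NF = 10 log₁₀(1.407) = 1.48 dB

1.48 dB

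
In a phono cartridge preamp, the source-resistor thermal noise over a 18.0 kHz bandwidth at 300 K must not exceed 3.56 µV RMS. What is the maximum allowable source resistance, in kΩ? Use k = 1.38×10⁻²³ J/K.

Johnson–Nyquist: V_n = √(4kTRB) ⇒ R = V_n² / (4kTB)
4kTB = 4 × 1.38×10⁻²³ × 300 × 1.80×10⁴ = 2.98×10⁻¹⁶
R = (3.56×10⁻⁶)² / 2.98×10⁻¹⁶ = 4.25×10⁴ Ω = 42.5 kΩ

42.5 kΩ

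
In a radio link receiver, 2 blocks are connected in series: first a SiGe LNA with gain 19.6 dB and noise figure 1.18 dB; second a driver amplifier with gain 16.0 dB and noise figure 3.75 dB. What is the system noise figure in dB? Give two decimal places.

1.23 dB

Convert to linear (a loss of L dB is a gain of −L dB): F_i = 10^(NF_i/10), G_i = 10^(G_i,dB/10)
  Stage 1: F_1 = 10^(1.18/10) = 1.312, G_1 = 10^(19.6/10) = 91.20
  Stage 2: F_2 = 10^(3.75/10) = 2.371, G_2 = 10^(16.0/10) = 39.81
Friis cascade:
  F = 1.312 + (2.371 − 1)/91.20 = 1.327
NF = 10 log₁₀(1.327) = 1.23 dB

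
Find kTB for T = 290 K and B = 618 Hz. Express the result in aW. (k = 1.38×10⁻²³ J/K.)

2.47 aW

P_n = kTB = 1.38×10⁻²³ × 290 × 6.18×10² = 2.47×10⁻¹⁸ W = 2.47 aW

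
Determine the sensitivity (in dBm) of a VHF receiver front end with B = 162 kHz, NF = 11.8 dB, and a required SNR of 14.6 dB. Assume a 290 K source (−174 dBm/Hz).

Sensitivity = −174 + 10 log₁₀(B) + NF + SNR_min
= −174 + 52.1 + 11.8 + 14.6
= −95.5 dBm → −95.5 dBm

−95.5 dBm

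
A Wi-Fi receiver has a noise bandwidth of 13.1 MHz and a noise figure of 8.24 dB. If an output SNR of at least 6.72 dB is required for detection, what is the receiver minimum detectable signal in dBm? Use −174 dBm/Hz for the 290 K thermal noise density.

−87.9 dBm

Sensitivity = −174 + 10 log₁₀(B) + NF + SNR_min
= −174 + 71.17 + 8.24 + 6.72
= −87.87 dBm → −87.9 dBm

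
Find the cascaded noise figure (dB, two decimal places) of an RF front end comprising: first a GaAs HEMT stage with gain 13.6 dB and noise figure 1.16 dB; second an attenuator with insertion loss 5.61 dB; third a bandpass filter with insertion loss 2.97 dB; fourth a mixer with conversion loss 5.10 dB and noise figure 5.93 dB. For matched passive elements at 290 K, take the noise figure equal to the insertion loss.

3.97 dB

Convert to linear (a loss of L dB is a gain of −L dB): F_i = 10^(NF_i/10), G_i = 10^(G_i,dB/10)
  Stage 1: F_1 = 10^(1.16/10) = 1.306, G_1 = 10^(13.6/10) = 22.91
  Stage 2: F_2 = 10^(5.61/10) = 3.639, G_2 = 10^(−5.61/10) = 0.2748
  Stage 3: F_3 = 10^(2.97/10) = 1.982, G_3 = 10^(−2.97/10) = 0.5047
  Stage 4: F_4 = 10^(5.93/10) = 3.917, G_4 = 10^(−5.10/10) = 0.3090
Friis cascade:
  F = 1.306 + (3.639 − 1)/22.91 + (1.982 − 1)/6.295 + (3.917 − 1)/3.177 = 2.496
NF = 10 log₁₀(2.496) = 3.97 dB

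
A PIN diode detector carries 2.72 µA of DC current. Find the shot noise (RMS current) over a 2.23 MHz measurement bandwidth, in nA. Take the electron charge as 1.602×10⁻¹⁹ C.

1.39 nA

I_n = √(2qI·B)
2qI·B = 2 × 1.602×10⁻¹⁹ × 2.72×10⁻⁶ × 2.23×10⁶ = 1.94×10⁻¹⁸ A²
I_n = √(1.94×10⁻¹⁸) = 1.39×10⁻⁹ A = 1.39 nA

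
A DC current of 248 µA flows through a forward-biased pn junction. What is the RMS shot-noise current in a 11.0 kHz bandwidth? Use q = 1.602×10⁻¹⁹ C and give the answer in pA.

I_n = √(2qI·B)
2qI·B = 2 × 1.602×10⁻¹⁹ × 2.48×10⁻⁴ × 1.10×10⁴ = 8.74×10⁻¹⁹ A²
I_n = √(8.74×10⁻¹⁹) = 9.35×10⁻¹⁰ A = 935 pA

935 pA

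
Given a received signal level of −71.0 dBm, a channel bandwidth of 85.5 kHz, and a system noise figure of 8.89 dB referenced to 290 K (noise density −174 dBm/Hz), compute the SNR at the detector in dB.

Noise floor: N = −174 + 10 log₁₀(B) + NF
10 log₁₀(8.55×10⁴) = 49.32 dB
N = −174 + 49.32 + 8.89 = −115.79 dBm
SNR = P_sig − N = −71.0 − (−115.79) = 44.79 dB → 44.8 dB

44.8 dB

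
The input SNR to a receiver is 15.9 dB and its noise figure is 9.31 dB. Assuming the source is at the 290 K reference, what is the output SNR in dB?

6.59 dB

By definition F = SNR_in/SNR_out, so in dB: SNR_out = SNR_in − NF
SNR_out = 15.9 − 9.31 = 6.59 dB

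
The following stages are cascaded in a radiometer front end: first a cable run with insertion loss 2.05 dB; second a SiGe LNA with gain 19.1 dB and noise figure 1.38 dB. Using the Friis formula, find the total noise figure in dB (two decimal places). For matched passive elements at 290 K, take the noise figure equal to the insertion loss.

Convert to linear (a loss of L dB is a gain of −L dB): F_i = 10^(NF_i/10), G_i = 10^(G_i,dB/10)
  Stage 1: F_1 = 10^(2.05/10) = 1.603, G_1 = 10^(−2.05/10) = 0.6237
  Stage 2: F_2 = 10^(1.38/10) = 1.374, G_2 = 10^(19.1/10) = 81.28
Friis cascade:
  F = 1.603 + (1.374 − 1)/0.6237 = 2.203
NF = 10 log₁₀(2.203) = 3.43 dB

3.43 dB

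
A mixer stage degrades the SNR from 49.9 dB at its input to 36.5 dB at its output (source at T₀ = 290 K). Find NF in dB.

NF (dB) = SNR_in(dB) − SNR_out(dB) when the source is at T₀
NF = 49.9 − 36.5 = 13.4 dB

13.4 dB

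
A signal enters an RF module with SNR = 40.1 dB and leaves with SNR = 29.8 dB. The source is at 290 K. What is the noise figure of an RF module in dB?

10.3 dB

NF (dB) = SNR_in(dB) − SNR_out(dB) when the source is at T₀
NF = 40.1 − 29.8 = 10.3 dB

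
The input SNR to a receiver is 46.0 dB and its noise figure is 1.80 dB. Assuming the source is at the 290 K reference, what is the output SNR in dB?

By definition F = SNR_in/SNR_out, so in dB: SNR_out = SNR_in − NF
SNR_out = 46.0 − 1.80 = 44.20 dB

44.20 dB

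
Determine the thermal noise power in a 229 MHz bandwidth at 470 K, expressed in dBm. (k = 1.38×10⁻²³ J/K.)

−88.3 dBm

P_n = kTB = 1.38×10⁻²³ × 470 × 2.29×10⁸ = 1.49×10⁻¹² W
In dBm: 10 log₁₀(1.49×10⁻¹² / 10⁻³) = −88.3 dBm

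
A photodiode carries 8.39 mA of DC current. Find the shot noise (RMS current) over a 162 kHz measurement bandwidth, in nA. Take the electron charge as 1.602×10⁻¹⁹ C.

I_n = √(2qI·B)
2qI·B = 2 × 1.602×10⁻¹⁹ × 8.39×10⁻³ × 1.62×10⁵ = 4.35×10⁻¹⁶ A²
I_n = √(4.35×10⁻¹⁶) = 2.09×10⁻⁸ A = 20.9 nA

20.9 nA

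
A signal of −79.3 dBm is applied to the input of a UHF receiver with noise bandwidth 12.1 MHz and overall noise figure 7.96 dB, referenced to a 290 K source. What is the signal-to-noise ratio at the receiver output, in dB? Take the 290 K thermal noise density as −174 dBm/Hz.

Noise floor: N = −174 + 10 log₁₀(B) + NF
10 log₁₀(1.21×10⁷) = 70.83 dB
N = −174 + 70.83 + 7.96 = −95.21 dBm
SNR = P_sig − N = −79.3 − (−95.21) = 15.91 dB → 15.9 dB

15.9 dB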